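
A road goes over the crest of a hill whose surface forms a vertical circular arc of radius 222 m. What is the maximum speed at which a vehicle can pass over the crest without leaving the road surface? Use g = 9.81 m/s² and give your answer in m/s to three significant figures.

At the crest the centre of the circle is below the vehicle, so the net downward (centripetal) force is mg − N = mv²/r.
The vehicle leaves the road when N → 0, giving v_max = √(g r) = √(9.81 × 222) = 46.67 m/s.

46.7 m/s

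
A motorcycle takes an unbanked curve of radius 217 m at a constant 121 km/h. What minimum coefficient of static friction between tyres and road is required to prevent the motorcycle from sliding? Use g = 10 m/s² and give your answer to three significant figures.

v = 121/3.6 = 33.61 m/s.
Friction provides the centripetal force: μ_s m g = m v²/r, so μ_s = v²/(g r) = (33.61)²/(10.0 × 217) = 1130/2170 = 0.5206.

0.521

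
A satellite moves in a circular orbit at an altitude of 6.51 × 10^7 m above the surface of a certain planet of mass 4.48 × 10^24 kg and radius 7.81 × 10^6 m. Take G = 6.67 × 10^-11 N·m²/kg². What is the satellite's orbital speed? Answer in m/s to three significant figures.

2020 m/s

Orbital radius r = R + h = 7.81 × 10^6 + 6.51 × 10^7 = 7.291 × 10^7 m.
Gravity supplies the centripetal force: G M m / r² = m v² / r, so v = √(GM/r).
v = √(6.67 × 10^-11 × 4.48 × 10^24 / 7.291 × 10^7) = √(4.098 × 10^6) = 2024 m/s.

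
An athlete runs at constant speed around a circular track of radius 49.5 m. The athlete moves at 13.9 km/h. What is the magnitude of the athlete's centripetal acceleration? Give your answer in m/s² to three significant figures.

v = 13.9 km/h = 13.9/3.6 = 3.861 m/s.
a_c = v²/r = (3.861)²/49.5 = 14.91/49.5 = 0.3012 m/s².

0.301 m/s²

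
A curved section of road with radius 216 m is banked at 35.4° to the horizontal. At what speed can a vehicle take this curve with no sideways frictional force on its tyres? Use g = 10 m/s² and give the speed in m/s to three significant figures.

39.2 m/s

On a frictionless banked curve, N sinθ = mv²/r and N cosθ = mg, so tanθ = v²/(rg).
v = √(r g tanθ) = √(216 × 10.0 × tan 35.4°) = √(216 × 10.0 × 0.7107) = √1535 = 39.18 m/s.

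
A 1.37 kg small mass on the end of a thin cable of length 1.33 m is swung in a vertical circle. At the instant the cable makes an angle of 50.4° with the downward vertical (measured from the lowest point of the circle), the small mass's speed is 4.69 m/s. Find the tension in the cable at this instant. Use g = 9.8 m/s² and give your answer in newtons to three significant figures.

Take the radial direction toward the centre of the circle as positive. The component of the weight along the string toward the centre is −mg cos φ (φ measured from the bottom), so Newton's second law along the string gives T − mg cos φ = m v²/r.
cos 50.4° = 0.6374, so T = m(v²/r + g cos φ) = 1.37 × ((4.69)²/1.33 + 9.8 × 0.6374) = 1.37 × (16.54 + (6.247)) = 1.37 × 22.79 = 31.22 N.

31.2 N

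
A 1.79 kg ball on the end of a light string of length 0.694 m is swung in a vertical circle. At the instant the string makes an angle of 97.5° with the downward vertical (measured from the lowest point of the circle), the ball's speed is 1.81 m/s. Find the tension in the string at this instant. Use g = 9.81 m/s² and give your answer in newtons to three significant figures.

6.16 N

Take the radial direction toward the centre of the circle as positive. The component of the weight along the string toward the centre is −mg cos φ (φ measured from the bottom), so Newton's second law along the string gives T − mg cos φ = m v²/r.
cos 97.5° = -0.1305, so T = m(v²/r + g cos φ) = 1.79 × ((1.81)²/0.694 + 9.81 × -0.1305) = 1.79 × (4.721 + (-1.280)) = 1.79 × 3.440 = 6.158 N.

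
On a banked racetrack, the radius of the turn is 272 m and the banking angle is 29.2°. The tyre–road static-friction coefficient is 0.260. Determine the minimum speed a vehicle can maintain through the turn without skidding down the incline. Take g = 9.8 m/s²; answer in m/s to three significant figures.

26.4 m/s

At the minimum speed, friction acts up the slope at its limiting value f = μN. Radially (horizontal, toward centre): N sinθ − μN cosθ = mv²/r. Vertically: N cosθ + μN sinθ = mg.
Dividing: v² = r g (sinθ − μcosθ)/(cosθ + μsinθ).
sinθ − μcosθ = 0.4879 − 0.260×0.8729 = 0.2609; cosθ + μsinθ = 0.8729 + 0.260×0.4879 = 0.9998.
v² = 272 × 9.8 × 0.2609/0.9998 = 695.6 m²/s², so v = 26.37 m/s.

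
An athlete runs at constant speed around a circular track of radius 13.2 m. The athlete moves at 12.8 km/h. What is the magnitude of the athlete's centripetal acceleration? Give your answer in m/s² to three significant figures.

0.958 m/s²

v = 12.8 km/h = 12.8/3.6 = 3.556 m/s.
a_c = v²/r = (3.556)²/13.2 = 12.64/13.2 = 0.9577 m/s².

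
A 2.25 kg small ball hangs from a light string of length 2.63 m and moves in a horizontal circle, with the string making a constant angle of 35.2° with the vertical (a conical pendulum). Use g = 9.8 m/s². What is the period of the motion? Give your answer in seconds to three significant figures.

2.94 s

r = L sinθ = 1.516 m. From T sinθ = mω²r and T cosθ = mg: tanθ = ω²r/g, so ω² = g tanθ / r = g/(L cosθ).
ω = √(g/(L cosθ)) = √(9.8/(2.63 × 0.8171)) = √4.560 = 2.135 rad/s.
Period = 2π/ω = 2.942 s.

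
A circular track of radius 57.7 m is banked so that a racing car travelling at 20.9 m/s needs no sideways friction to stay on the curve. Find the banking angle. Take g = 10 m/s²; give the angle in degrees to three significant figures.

37.1°

For a frictionless banked turn: horizontally N sinθ = mv²/r and vertically N cosθ = mg.
Dividing: tanθ = v²/(r g) = (20.9)²/(57.7 × 10.0) = 436.8/577.0 = 0.7570.
θ = arctan(0.7570) = 37.13°.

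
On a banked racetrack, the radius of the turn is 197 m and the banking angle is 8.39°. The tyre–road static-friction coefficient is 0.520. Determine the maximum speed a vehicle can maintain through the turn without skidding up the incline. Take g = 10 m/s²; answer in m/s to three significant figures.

37.7 m/s

At the maximum speed, friction acts down the slope at its limiting value f = μN. Radially (horizontal, toward centre): N sinθ + μN cosθ = mv²/r. Vertically: N cosθ − μN sinθ = mg.
Dividing: v² = r g (sinθ + μcosθ)/(cosθ − μsinθ).
sinθ + μcosθ = 0.1459 + 0.520×0.9893 = 0.6603; cosθ − μsinθ = 0.9893 − 0.520×0.1459 = 0.9134.
v² = 197 × 10.0 × 0.6603/0.9134 = 1424 m²/s², so v = 37.74 m/s.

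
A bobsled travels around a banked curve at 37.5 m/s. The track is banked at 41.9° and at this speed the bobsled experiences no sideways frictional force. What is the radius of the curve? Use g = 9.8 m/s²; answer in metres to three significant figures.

Frictionless banking: tanθ = v²/(rg), so r = v²/(g tanθ).
r = (37.5)²/(9.8 × tan 41.9°) = 1406/(9.8 × 0.8972) = 1406/8.793 = 159.9 m.

160 m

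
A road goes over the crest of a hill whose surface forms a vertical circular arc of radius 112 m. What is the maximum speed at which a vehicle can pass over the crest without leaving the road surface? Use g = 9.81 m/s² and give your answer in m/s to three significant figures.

At the crest the centre of the circle is below the vehicle, so the net downward (centripetal) force is mg − N = mv²/r.
The vehicle leaves the road when N → 0, giving v_max = √(g r) = √(9.81 × 112) = 33.15 m/s.

33.1 m/s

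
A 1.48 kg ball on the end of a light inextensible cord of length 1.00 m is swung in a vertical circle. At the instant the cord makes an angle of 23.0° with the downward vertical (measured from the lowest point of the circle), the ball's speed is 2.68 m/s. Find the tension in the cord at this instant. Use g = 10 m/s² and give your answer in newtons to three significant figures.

Take the radial direction toward the centre of the circle as positive. The component of the weight along the string toward the centre is −mg cos φ (φ measured from the bottom), so Newton's second law along the string gives T − mg cos φ = m v²/r.
cos 23.0° = 0.9205, so T = m(v²/r + g cos φ) = 1.48 × ((2.68)²/1.00 + 10.0 × 0.9205) = 1.48 × (7.182 + (9.205)) = 1.48 × 16.39 = 24.25 N.

24.3 N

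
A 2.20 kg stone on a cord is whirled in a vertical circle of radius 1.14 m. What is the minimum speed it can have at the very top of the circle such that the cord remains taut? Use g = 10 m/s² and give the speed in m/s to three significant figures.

3.38 m/s

At the highest point the centre is directly below, so both the weight and T act inward: T + mg = mv²/r.
At minimum speed T → 0, so mg = mv_min²/r ⇒ v_min = √(g r) = √(10.0 × 1.14) = 3.376 m/s.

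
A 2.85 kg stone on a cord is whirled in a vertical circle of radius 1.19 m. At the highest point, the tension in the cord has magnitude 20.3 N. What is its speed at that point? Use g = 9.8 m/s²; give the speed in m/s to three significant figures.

At the top, T + mg = mv²/r, so v = √(r(T/m + g)) = √(1.19 × (20.3/2.85 + 9.8)) = √(1.19 × 16.92) = √20.14 = 4.488 m/s.

4.49 m/s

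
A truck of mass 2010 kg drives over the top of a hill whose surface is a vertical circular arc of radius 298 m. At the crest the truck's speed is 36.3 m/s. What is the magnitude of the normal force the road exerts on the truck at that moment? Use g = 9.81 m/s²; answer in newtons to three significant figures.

10800 N

At the crest the centripetal acceleration points downward (toward the centre of the arc), so mg − N = mv²/r.
N = m(g − v²/r) = 2010 × (9.81 − (36.3)²/298) = 2010 × (9.81 − 4.422) = 2010 × 5.388 = 10830 N.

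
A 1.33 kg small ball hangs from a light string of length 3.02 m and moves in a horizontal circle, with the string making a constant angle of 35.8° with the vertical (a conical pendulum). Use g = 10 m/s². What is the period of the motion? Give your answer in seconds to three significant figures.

r = L sinθ = 1.767 m. From T sinθ = mω²r and T cosθ = mg: tanθ = ω²r/g, so ω² = g tanθ / r = g/(L cosθ).
ω = √(g/(L cosθ)) = √(10.0/(3.02 × 0.8111)) = √4.083 = 2.021 rad/s.
Period = 2π/ω = 3.110 s.

3.11 s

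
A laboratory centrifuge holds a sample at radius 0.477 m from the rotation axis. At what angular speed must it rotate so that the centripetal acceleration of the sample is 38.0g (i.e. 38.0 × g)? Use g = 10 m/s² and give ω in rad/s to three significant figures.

Centripetal acceleration a_c = ω²r. Setting ω²r = 38.0g:
ω = √(38.0g / r) = √(38.0 × 10.0 / 0.477) = √796.6 = 28.22 rad/s.

28.2 rad/s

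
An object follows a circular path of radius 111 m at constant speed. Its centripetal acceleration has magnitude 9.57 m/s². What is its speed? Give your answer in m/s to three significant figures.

32.6 m/s

a_c = v²/r ⇒ v = √(a_c · r) = √(9.57 × 111) = √1062 = 32.59 m/s.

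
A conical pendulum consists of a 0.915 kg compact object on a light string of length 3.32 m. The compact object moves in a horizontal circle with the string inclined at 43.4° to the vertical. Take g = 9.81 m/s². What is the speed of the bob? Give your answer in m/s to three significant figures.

The radius of the circle is r = L sinθ = 3.32 × sin 43.4° = 2.281 m.
Horizontally T sinθ = mv²/r and vertically T cosθ = mg, so tanθ = v²/(rg).
v = √(r g tanθ) = √(2.281 × 9.81 × 0.9457) = √21.16 = 4.600 m/s.

4.60 m/s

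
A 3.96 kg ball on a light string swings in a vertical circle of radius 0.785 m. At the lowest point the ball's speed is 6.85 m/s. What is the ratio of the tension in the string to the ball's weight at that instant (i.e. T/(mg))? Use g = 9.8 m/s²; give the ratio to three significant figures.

At the bottom, T − mg = mv²/r, so T = m(v²/r + g) and T/(mg) = v²/(rg) + 1 = (6.85)²/(0.785 × 9.8) + 1 = 6.099 + 1 = 7.099.

7.10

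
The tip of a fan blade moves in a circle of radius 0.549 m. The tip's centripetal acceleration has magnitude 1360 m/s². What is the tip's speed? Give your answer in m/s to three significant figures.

27.3 m/s

a_c = v²/r ⇒ v = √(a_c · r) = √(1360 × 0.549) = √746.6 = 27.32 m/s.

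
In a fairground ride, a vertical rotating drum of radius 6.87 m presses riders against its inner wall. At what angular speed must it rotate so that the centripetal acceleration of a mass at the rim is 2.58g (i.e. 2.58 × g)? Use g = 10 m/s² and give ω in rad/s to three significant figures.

Centripetal acceleration a_c = ω²r. Setting ω²r = 2.58g:
ω = √(2.58g / r) = √(2.58 × 10.0 / 6.87) = √3.755 = 1.938 rad/s.

1.94 rad/s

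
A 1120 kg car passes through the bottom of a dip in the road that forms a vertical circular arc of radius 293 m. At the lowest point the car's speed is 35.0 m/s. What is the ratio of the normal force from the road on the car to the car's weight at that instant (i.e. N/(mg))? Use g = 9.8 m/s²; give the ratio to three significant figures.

At the bottom, N − mg = mv²/r, so N = m(v²/r + g) and N/(mg) = v²/(rg) + 1 = (35.0)²/(293 × 9.8) + 1 = 0.4266 + 1 = 1.427.

1.43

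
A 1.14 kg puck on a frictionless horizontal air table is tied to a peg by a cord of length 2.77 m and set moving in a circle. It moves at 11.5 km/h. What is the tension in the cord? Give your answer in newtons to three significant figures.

v = 11.5 km/h = 11.5/3.6 = 3.194 m/s.
The tension is the only horizontal force, so it supplies the full centripetal force: T = m v²/r = 1.14 × (3.194)²/2.77 = 1.14 × 10.20/2.77 = 4.200 N.

4.20 N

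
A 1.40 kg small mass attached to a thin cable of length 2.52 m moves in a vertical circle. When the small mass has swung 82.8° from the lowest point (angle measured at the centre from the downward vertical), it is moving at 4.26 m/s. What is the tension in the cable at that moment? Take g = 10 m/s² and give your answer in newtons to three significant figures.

11.8 N

Take the radial direction toward the centre of the circle as positive. The component of the weight along the string toward the centre is −mg cos φ (φ measured from the bottom), so Newton's second law along the string gives T − mg cos φ = m v²/r.
cos 82.8° = 0.1253, so T = m(v²/r + g cos φ) = 1.40 × ((4.26)²/2.52 + 10.0 × 0.1253) = 1.40 × (7.201 + (1.253)) = 1.40 × 8.455 = 11.84 N.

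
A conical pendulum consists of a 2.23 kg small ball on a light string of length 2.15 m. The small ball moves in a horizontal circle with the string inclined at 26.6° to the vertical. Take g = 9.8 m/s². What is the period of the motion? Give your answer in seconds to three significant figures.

r = L sinθ = 0.9627 m. From T sinθ = mω²r and T cosθ = mg: tanθ = ω²r/g, so ω² = g tanθ / r = g/(L cosθ).
ω = √(g/(L cosθ)) = √(9.8/(2.15 × 0.8942)) = √5.098 = 2.258 rad/s.
Period = 2π/ω = 2.783 s.

2.78 s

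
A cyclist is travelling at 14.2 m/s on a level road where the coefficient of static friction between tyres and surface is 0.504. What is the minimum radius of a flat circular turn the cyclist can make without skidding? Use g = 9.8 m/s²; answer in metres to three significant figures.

At the limit, μ_s m g = m v²/r, so r_min = v²/(μ_s g) = (14.2)²/(0.504 × 9.8) = 201.6/4.939 = 40.82 m.

40.8 m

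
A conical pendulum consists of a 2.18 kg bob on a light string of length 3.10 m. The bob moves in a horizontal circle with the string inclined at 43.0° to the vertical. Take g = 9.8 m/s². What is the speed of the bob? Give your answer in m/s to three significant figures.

The radius of the circle is r = L sinθ = 3.10 × sin 43.0° = 2.114 m.
Horizontally T sinθ = mv²/r and vertically T cosθ = mg, so tanθ = v²/(rg).
v = √(r g tanθ) = √(2.114 × 9.8 × 0.9325) = √19.32 = 4.396 m/s.

4.40 m/s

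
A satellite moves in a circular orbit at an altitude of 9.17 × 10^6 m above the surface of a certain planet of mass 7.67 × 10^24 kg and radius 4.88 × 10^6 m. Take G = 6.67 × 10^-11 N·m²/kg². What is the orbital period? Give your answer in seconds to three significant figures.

14600 s

r = R + h = 4.88 × 10^6 + 9.17 × 10^6 = 1.405 × 10^7 m. Gravity provides the centripetal force: G M m / r² = m v² / r ⇒ v = √(GM/r) = 6034 m/s.
T = 2πr/v = 2π × 1.405 × 10^7 / 6034 = 14630 s.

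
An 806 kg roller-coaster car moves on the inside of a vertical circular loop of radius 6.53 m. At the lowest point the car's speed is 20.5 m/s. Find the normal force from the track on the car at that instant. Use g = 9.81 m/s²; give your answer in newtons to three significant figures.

At the lowest point, N points up (toward the centre) and the weight mg points down (away from the centre), so the net inward force is N − mg = mv²/r.
N = m(v²/r + g) = 806 × ((20.5)²/6.53 + 9.81) = 806 × (64.36 + 9.81) = 806 × 74.17 = 59780 N.

59800 N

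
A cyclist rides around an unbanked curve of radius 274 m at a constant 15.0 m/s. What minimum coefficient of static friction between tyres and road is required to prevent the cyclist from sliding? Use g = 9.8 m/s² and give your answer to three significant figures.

Friction provides the centripetal force: μ_s m g = m v²/r, so μ_s = v²/(g r) = (15.00)²/(9.8 × 274) = 225.0/2685 = 0.08379.

0.0838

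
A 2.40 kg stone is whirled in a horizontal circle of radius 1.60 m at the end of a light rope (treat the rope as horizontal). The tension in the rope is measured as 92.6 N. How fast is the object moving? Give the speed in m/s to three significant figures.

T = m v²/r ⇒ v = √(T r / m) = √(92.6 × 1.60 / 2.40) = √61.73 = 7.857 m/s.

7.86 m/s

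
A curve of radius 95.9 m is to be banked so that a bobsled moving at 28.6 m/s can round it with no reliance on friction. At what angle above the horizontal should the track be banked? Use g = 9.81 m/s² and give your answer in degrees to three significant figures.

41.0°

With no friction, the horizontal component of the normal force provides the centripetal force: N sinθ = mv²/r, while N cosθ = mg vertically.
Dividing: tanθ = v²/(r g) = (28.6)²/(95.9 × 9.81) = 818.0/940.8 = 0.8694.
θ = arctan(0.8694) = 41.01°.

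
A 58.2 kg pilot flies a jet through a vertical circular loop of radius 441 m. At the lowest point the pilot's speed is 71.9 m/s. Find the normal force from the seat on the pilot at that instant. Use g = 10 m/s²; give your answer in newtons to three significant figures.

At the lowest point, N points up (toward the centre) and the weight mg points down (away from the centre), so the net inward force is N − mg = mv²/r.
N = m(v²/r + g) = 58.2 × ((71.9)²/441 + 10.0) = 58.2 × (11.72 + 10.0) = 58.2 × 21.72 = 1264 N.

1260 N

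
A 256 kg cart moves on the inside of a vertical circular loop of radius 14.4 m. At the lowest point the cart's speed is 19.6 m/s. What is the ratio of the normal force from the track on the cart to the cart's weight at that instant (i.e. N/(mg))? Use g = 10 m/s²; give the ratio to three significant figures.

3.67

At the bottom, N − mg = mv²/r, so N = m(v²/r + g) and N/(mg) = v²/(rg) + 1 = (19.6)²/(14.4 × 10.0) + 1 = 2.668 + 1 = 3.668.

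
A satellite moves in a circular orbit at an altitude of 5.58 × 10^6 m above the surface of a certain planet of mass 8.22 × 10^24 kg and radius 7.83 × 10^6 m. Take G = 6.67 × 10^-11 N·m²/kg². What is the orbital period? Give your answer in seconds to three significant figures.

13200 s

r = R + h = 7.83 × 10^6 + 5.58 × 10^6 = 1.341 × 10^7 m. Gravity provides the centripetal force: G M m / r² = m v² / r ⇒ v = √(GM/r) = 6394 m/s.
T = 2πr/v = 2π × 1.341 × 10^7 / 6394 = 13180 s.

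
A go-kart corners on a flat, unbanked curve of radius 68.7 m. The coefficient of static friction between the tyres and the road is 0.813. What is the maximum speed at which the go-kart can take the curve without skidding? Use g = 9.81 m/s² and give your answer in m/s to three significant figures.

The only inward force on a level bend is static friction, so at the limit f_s = μ_s N = μ_s m g = m v²/r.
Mass cancels: v_max = √(μ_s g r) = √(0.813 × 9.81 × 68.7) = √547.9 = 23.41 m/s.

23.4 m/s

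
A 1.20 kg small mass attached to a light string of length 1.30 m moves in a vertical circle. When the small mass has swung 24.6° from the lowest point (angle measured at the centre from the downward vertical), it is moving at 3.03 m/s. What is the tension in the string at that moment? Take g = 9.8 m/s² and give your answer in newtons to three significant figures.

19.2 N

Take the radial direction toward the centre of the circle as positive. The component of the weight along the string toward the centre is −mg cos φ (φ measured from the bottom), so Newton's second law along the string gives T − mg cos φ = m v²/r.
cos 24.6° = 0.9092, so T = m(v²/r + g cos φ) = 1.20 × ((3.03)²/1.30 + 9.8 × 0.9092) = 1.20 × (7.062 + (8.911)) = 1.20 × 15.97 = 19.17 N.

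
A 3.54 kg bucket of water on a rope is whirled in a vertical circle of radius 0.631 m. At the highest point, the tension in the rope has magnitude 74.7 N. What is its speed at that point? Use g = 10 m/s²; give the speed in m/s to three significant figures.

4.43 m/s

At the top, T + mg = mv²/r, so v = √(r(T/m + g)) = √(0.631 × (74.7/3.54 + 10.0)) = √(0.631 × 31.10) = √19.63 = 4.430 m/s.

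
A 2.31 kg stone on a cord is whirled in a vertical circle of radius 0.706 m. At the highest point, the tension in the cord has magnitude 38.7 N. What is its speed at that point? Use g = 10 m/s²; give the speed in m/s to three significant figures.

4.35 m/s

At the top, T + mg = mv²/r, so v = √(r(T/m + g)) = √(0.706 × (38.7/2.31 + 10.0)) = √(0.706 × 26.75) = √18.89 = 4.346 m/s.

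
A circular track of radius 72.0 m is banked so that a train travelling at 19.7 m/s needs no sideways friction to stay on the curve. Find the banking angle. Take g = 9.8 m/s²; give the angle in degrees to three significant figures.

28.8°

With no friction, the horizontal component of the normal force provides the centripetal force: N sinθ = mv²/r, while N cosθ = mg vertically.
Dividing: tanθ = v²/(r g) = (19.7)²/(72.0 × 9.8) = 388.1/705.6 = 0.5500.
θ = arctan(0.5500) = 28.81°.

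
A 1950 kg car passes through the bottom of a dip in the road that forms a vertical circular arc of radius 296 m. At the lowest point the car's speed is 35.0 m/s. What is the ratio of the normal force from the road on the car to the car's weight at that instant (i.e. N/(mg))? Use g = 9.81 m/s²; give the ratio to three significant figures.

At the bottom, N − mg = mv²/r, so N = m(v²/r + g) and N/(mg) = v²/(rg) + 1 = (35.0)²/(296 × 9.81) + 1 = 0.4219 + 1 = 1.422.

1.42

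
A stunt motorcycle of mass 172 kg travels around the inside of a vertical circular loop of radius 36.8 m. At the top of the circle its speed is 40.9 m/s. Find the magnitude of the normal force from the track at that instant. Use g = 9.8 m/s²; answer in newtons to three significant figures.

At the top, both N and the weight mg point inward (toward the centre), so N + mg = mv²/r.
N = m(v²/r − g) = 172 × ((40.9)²/36.8 − 9.8) = 172 × (45.46 − 9.8) = 172 × 35.66 = 6133 N.

6130 N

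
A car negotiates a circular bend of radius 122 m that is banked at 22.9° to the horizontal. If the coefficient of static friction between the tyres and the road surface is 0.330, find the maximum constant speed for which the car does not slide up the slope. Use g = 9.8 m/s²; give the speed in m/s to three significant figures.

At the maximum speed, friction acts down the slope at its limiting value f = μN. Radially (horizontal, toward centre): N sinθ + μN cosθ = mv²/r. Vertically: N cosθ − μN sinθ = mg.
Dividing: v² = r g (sinθ + μcosθ)/(cosθ − μsinθ).
sinθ + μcosθ = 0.3891 + 0.330×0.9212 = 0.6931; cosθ − μsinθ = 0.9212 − 0.330×0.3891 = 0.7928.
v² = 122 × 9.8 × 0.6931/0.7928 = 1045 m²/s², so v = 32.33 m/s.

32.3 m/s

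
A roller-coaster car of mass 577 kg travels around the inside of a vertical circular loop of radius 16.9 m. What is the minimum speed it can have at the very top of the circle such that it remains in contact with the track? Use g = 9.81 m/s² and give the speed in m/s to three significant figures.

12.9 m/s

At the highest point the centre is directly below, so both the weight and N act inward: N + mg = mv²/r.
At minimum speed N → 0, so mg = mv_min²/r ⇒ v_min = √(g r) = √(9.81 × 16.9) = 12.88 m/s.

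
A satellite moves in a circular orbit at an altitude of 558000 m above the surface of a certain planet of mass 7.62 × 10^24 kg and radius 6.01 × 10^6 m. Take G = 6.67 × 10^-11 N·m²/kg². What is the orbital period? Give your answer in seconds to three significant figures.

4690 s

r = R + h = 6.01 × 10^6 + 558000 = 6.568 × 10^6 m. Gravity provides the centripetal force: G M m / r² = m v² / r ⇒ v = √(GM/r) = 8797 m/s.
T = 2πr/v = 2π × 6.568 × 10^6 / 8797 = 4691 s.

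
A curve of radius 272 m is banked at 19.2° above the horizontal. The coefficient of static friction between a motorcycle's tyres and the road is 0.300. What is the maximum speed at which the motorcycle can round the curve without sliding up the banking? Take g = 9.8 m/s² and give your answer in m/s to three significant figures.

At the maximum speed, friction acts down the slope at its limiting value f = μN. Radially (horizontal, toward centre): N sinθ + μN cosθ = mv²/r. Vertically: N cosθ − μN sinθ = mg.
Dividing: v² = r g (sinθ + μcosθ)/(cosθ − μsinθ).
sinθ + μcosθ = 0.3289 + 0.300×0.9444 = 0.6122; cosθ − μsinθ = 0.9444 − 0.300×0.3289 = 0.8457.
v² = 272 × 9.8 × 0.6122/0.8457 = 1930 m²/s², so v = 43.93 m/s.

43.9 m/s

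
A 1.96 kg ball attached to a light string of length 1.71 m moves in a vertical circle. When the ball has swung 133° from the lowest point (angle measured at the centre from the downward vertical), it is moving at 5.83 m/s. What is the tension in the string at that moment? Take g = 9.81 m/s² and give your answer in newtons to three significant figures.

25.8 N

Take the radial direction toward the centre of the circle as positive. The component of the weight along the string toward the centre is −mg cos φ (φ measured from the bottom), so Newton's second law along the string gives T − mg cos φ = m v²/r.
cos 133° = -0.6820, so T = m(v²/r + g cos φ) = 1.96 × ((5.83)²/1.71 + 9.81 × -0.6820) = 1.96 × (19.88 + (-6.690)) = 1.96 × 13.19 = 25.84 N.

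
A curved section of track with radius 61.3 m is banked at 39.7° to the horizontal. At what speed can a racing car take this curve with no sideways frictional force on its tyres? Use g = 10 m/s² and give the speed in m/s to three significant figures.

On a frictionless banked curve, N sinθ = mv²/r and N cosθ = mg, so tanθ = v²/(rg).
v = √(r g tanθ) = √(61.3 × 10.0 × tan 39.7°) = √(61.3 × 10.0 × 0.8302) = √508.9 = 22.56 m/s.

22.6 m/s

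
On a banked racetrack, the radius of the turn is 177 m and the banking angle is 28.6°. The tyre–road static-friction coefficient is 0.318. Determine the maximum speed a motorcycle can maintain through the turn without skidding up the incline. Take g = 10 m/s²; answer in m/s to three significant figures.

At the maximum speed, friction acts down the slope at its limiting value f = μN. Radially (horizontal, toward centre): N sinθ + μN cosθ = mv²/r. Vertically: N cosθ − μN sinθ = mg.
Dividing: v² = r g (sinθ + μcosθ)/(cosθ − μsinθ).
sinθ + μcosθ = 0.4787 + 0.318×0.8780 = 0.7579; cosθ − μsinθ = 0.8780 − 0.318×0.4787 = 0.7258.
v² = 177 × 10.0 × 0.7579/0.7258 = 1848 m²/s², so v = 42.99 m/s.

43.0 m/s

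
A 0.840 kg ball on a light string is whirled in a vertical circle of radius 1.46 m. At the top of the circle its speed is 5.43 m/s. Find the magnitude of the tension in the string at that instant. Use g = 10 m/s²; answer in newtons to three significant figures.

8.56 N

At the top, both T and the weight mg point inward (toward the centre), so T + mg = mv²/r.
T = m(v²/r − g) = 0.840 × ((5.43)²/1.46 − 10.0) = 0.840 × (20.20 − 10.0) = 0.840 × 10.20 = 8.564 N.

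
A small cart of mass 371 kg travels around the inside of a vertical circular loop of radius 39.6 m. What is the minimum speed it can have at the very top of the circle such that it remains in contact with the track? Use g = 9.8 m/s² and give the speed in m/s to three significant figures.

At the top, both weight mg and N point toward the centre: N + mg = mv²/r.
At minimum speed N → 0, so mg = mv_min²/r ⇒ v_min = √(g r) = √(9.8 × 39.6) = 19.70 m/s.

19.7 m/s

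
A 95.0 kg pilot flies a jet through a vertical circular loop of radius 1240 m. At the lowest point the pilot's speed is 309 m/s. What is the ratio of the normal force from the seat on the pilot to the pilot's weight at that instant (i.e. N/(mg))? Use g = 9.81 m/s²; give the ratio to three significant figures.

8.85

At the bottom, N − mg = mv²/r, so N = m(v²/r + g) and N/(mg) = v²/(rg) + 1 = (309)²/(1240 × 9.81) + 1 = 7.849 + 1 = 8.849.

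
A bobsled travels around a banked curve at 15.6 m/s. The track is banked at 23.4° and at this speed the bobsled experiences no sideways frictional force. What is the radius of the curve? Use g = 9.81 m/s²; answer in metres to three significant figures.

57.3 m

Frictionless banking: tanθ = v²/(rg), so r = v²/(g tanθ).
r = (15.6)²/(9.81 × tan 23.4°) = 243.4/(9.81 × 0.4327) = 243.4/4.245 = 57.33 m.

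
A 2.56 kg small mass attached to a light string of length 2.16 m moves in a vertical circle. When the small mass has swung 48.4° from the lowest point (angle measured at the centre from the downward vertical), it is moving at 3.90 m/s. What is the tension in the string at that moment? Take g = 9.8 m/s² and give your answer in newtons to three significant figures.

Take the radial direction toward the centre of the circle as positive. The component of the weight along the string toward the centre is −mg cos φ (φ measured from the bottom), so Newton's second law along the string gives T − mg cos φ = m v²/r.
cos 48.4° = 0.6639, so T = m(v²/r + g cos φ) = 2.56 × ((3.90)²/2.16 + 9.8 × 0.6639) = 2.56 × (7.042 + (6.506)) = 2.56 × 13.55 = 34.68 N.

34.7 N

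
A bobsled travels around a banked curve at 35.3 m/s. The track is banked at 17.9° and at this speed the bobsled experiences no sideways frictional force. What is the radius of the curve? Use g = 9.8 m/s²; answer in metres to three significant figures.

394 m

Frictionless banking: tanθ = v²/(rg), so r = v²/(g tanθ).
r = (35.3)²/(9.8 × tan 17.9°) = 1246/(9.8 × 0.3230) = 1246/3.165 = 393.7 m.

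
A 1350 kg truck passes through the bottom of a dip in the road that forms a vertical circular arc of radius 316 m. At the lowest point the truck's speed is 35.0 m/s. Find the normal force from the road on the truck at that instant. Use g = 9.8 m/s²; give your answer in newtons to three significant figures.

18500 N

At the lowest point, N points up (toward the centre) and the weight mg points down (away from the centre), so the net inward force is N − mg = mv²/r.
N = m(v²/r + g) = 1350 × ((35.0)²/316 + 9.8) = 1350 × (3.877 + 9.8) = 1350 × 13.68 = 18460 N.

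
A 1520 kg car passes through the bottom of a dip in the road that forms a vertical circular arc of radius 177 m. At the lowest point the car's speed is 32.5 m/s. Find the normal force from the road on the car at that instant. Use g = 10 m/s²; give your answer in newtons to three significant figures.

At the lowest point, N points up (toward the centre) and the weight mg points down (away from the centre), so the net inward force is N − mg = mv²/r.
N = m(v²/r + g) = 1520 × ((32.5)²/177 + 10.0) = 1520 × (5.968 + 10.0) = 1520 × 15.97 = 24270 N.

24300 N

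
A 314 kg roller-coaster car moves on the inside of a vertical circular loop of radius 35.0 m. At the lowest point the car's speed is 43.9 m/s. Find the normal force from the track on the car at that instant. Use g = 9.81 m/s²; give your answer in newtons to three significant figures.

At the lowest point, N points up (toward the centre) and the weight mg points down (away from the centre), so the net inward force is N − mg = mv²/r.
N = m(v²/r + g) = 314 × ((43.9)²/35.0 + 9.81) = 314 × (55.06 + 9.81) = 314 × 64.87 = 20370 N.

20400 N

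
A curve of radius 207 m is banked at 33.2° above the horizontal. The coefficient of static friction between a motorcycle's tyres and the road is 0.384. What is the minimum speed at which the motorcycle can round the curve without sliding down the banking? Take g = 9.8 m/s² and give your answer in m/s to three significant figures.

At the minimum speed, friction acts up the slope at its limiting value f = μN. Radially (horizontal, toward centre): N sinθ − μN cosθ = mv²/r. Vertically: N cosθ + μN sinθ = mg.
Dividing: v² = r g (sinθ − μcosθ)/(cosθ + μsinθ).
sinθ − μcosθ = 0.5476 − 0.384×0.8368 = 0.2262; cosθ + μsinθ = 0.8368 + 0.384×0.5476 = 1.047.
v² = 207 × 9.8 × 0.2262/1.047 = 438.3 m²/s², so v = 20.94 m/s.

20.9 m/s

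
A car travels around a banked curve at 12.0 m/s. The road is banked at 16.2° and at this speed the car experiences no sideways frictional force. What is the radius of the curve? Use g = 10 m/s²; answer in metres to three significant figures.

49.6 m

Frictionless banking: tanθ = v²/(rg), so r = v²/(g tanθ).
r = (12.0)²/(10.0 × tan 16.2°) = 144.0/(10.0 × 0.2905) = 144.0/2.905 = 49.57 m.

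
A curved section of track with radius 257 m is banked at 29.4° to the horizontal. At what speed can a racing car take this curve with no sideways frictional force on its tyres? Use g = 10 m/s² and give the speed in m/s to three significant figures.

38.1 m/s

On a frictionless banked curve, N sinθ = mv²/r and N cosθ = mg, so tanθ = v²/(rg).
v = √(r g tanθ) = √(257 × 10.0 × tan 29.4°) = √(257 × 10.0 × 0.5635) = √1448 = 38.05 m/s.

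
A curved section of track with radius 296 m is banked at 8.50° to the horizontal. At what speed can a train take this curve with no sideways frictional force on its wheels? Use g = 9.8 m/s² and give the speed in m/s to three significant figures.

On a frictionless banked curve, N sinθ = mv²/r and N cosθ = mg, so tanθ = v²/(rg).
v = √(r g tanθ) = √(296 × 9.8 × tan 8.50°) = √(296 × 9.8 × 0.1495) = √433.5 = 20.82 m/s.

20.8 m/s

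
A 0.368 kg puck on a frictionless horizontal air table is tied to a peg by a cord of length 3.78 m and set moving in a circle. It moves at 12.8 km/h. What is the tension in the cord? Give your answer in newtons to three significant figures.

1.23 N

v = 12.8 km/h = 12.8/3.6 = 3.556 m/s.
The tension is the only horizontal force, so it supplies the full centripetal force: T = m v²/r = 0.368 × (3.556)²/3.78 = 0.368 × 12.64/3.78 = 1.231 N.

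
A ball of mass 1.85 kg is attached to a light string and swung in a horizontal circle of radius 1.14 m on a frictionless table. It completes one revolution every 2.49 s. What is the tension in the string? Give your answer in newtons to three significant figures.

13.4 N

v = 2πr/T = 2π × 1.14/2.49 = 2.877 m/s.
The tension is the only horizontal force, so it supplies the full centripetal force: T = m v²/r = 1.85 × (2.877)²/1.14 = 1.85 × 8.275/1.14 = 13.43 N.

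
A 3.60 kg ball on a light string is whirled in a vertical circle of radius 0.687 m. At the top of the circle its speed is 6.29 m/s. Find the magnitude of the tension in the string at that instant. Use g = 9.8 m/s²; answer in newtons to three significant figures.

172 N

At the top, both T and the weight mg point inward (toward the centre), so T + mg = mv²/r.
T = m(v²/r − g) = 3.60 × ((6.29)²/0.687 − 9.8) = 3.60 × (57.59 − 9.8) = 3.60 × 47.79 = 172.0 N.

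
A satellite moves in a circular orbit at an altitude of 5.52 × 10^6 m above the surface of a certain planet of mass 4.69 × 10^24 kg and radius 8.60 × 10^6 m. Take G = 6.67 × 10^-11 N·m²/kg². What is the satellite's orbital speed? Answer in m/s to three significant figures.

4710 m/s

Orbital radius r = R + h = 8.60 × 10^6 + 5.52 × 10^6 = 1.412 × 10^7 m.
Gravity supplies the centripetal force: G M m / r² = m v² / r, so v = √(GM/r).
v = √(6.67 × 10^-11 × 4.69 × 10^24 / 1.412 × 10^7) = √(2.215 × 10^7) = 4707 m/s.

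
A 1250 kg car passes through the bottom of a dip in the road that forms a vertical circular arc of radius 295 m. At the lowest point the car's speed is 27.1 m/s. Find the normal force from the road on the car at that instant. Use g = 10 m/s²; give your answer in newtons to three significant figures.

At the lowest point, N points up (toward the centre) and the weight mg points down (away from the centre), so the net inward force is N − mg = mv²/r.
N = m(v²/r + g) = 1250 × ((27.1)²/295 + 10.0) = 1250 × (2.490 + 10.0) = 1250 × 12.49 = 15610 N.

15600 N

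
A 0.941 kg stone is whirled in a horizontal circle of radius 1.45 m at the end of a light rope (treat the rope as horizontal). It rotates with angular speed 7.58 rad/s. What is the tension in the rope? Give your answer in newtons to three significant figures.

78.4 N

v = ωr = 7.58 × 1.45 = 10.99 m/s.
The tension is the only horizontal force, so it supplies the full centripetal force: T = m v²/r = 0.941 × (10.99)²/1.45 = 0.941 × 120.8/1.45 = 78.40 N.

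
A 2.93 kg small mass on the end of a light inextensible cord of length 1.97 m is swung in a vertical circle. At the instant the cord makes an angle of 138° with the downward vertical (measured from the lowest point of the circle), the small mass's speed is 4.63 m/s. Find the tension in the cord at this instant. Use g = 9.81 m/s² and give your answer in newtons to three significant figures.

Take the radial direction toward the centre of the circle as positive. The component of the weight along the string toward the centre is −mg cos φ (φ measured from the bottom), so Newton's second law along the string gives T − mg cos φ = m v²/r.
cos 138° = -0.7431, so T = m(v²/r + g cos φ) = 2.93 × ((4.63)²/1.97 + 9.81 × -0.7431) = 2.93 × (10.88 + (-7.290)) = 2.93 × 3.591 = 10.52 N.

10.5 N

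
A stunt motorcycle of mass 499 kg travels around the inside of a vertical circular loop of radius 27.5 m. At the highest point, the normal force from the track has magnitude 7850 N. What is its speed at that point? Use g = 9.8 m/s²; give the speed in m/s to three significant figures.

26.5 m/s

At the top, N + mg = mv²/r, so v = √(r(N/m + g)) = √(27.5 × (7850/499 + 9.8)) = √(27.5 × 25.53) = √702.1 = 26.50 m/s.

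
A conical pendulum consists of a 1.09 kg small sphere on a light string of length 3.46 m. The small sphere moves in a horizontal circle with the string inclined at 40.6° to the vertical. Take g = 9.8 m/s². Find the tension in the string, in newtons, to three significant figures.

Vertically the bob has no acceleration, so T cosθ = mg.
T = mg/cosθ = 1.09 × 9.8 / cos 40.6° = 10.68/0.7593 = 14.07 N.

14.1 N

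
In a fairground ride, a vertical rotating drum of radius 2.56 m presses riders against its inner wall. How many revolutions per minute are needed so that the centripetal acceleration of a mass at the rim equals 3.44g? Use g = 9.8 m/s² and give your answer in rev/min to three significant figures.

Require ω²r = 3.44g, so ω = √(3.44 × 9.8/2.56) = 3.629 rad/s.
In rev/min: ω × 60/(2π) = 3.629 × 60/(2π) = 34.65 rev/min.

34.7 rev/min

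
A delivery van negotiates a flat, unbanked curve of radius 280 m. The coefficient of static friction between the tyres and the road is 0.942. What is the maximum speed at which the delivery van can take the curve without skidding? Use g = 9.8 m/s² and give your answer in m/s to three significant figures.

50.8 m/s

The only inward force on a level bend is static friction, so at the limit f_s = μ_s N = μ_s m g = m v²/r.
Mass cancels: v_max = √(μ_s g r) = √(0.942 × 9.8 × 280) = √2585 = 50.84 m/s.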